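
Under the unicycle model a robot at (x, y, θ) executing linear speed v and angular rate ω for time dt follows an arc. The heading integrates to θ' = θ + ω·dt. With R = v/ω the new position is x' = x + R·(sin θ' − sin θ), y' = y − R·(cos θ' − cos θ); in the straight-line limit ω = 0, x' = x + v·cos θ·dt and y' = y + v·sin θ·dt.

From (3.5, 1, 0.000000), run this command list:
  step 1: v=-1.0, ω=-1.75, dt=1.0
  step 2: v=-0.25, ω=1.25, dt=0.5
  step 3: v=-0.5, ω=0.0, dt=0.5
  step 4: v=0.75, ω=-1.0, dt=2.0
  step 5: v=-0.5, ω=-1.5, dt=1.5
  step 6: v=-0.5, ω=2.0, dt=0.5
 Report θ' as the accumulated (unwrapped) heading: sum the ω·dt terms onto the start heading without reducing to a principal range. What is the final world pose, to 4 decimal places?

step 1: θ'=-1.7500 (R=0.5714) → pose (2.9377, 1.6733, -1.7500)
step 2: θ'=-1.1250 (R=-0.2000) → pose (2.9214, 1.7952, -1.1250)
step 3: θ'=-1.1250 (straight) → pose (2.8136, 2.0207, -1.1250)
step 4: θ'=-3.1250 (R=-0.7500) → pose (2.1493, 0.9475, -3.1250)
step 5: θ'=-5.3750 (R=0.3333) → pose (2.4177, 0.4091, -5.3750)
step 6: θ'=-4.3750 (R=-0.2500) → pose (2.3788, 0.1726, -4.3750)

(2.3788, 0.1726, -4.3750)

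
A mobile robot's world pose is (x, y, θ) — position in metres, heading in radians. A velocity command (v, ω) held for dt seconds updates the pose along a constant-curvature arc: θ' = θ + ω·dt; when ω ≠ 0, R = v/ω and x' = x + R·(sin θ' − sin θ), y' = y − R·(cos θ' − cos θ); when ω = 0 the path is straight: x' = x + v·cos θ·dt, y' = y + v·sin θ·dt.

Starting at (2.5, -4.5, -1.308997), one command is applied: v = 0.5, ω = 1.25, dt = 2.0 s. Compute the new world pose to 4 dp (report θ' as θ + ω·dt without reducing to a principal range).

θ' = -1.3090 + 1.25·2.0 = 1.1910
R = v/ω = 0.5/1.25 = 0.4000
x' = 2.5 + 0.4000·(sin 1.1910 − sin -1.3090) = 3.2579
y' = -4.5 − 0.4000·(cos 1.1910 − cos -1.3090) = -4.5448

(3.2579, -4.5448, 1.1910)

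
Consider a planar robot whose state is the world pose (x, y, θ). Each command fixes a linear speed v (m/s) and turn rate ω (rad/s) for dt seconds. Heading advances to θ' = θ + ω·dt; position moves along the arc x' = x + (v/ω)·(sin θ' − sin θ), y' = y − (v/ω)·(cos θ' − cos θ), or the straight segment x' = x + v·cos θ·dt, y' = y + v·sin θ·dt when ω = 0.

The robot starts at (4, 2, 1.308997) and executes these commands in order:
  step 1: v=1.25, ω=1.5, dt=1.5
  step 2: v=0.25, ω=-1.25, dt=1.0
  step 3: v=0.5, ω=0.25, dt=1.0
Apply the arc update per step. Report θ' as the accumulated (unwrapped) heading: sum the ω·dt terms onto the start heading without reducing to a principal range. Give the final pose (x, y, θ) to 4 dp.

(2.2492, 3.3499, 2.5590)

step 1: θ'=3.5590 (R=0.8333) → pose (2.8572, 2.9775, 3.5590)
step 2: θ'=2.3090 (R=-0.2000) → pose (2.6282, 3.0257, 2.3090)
step 3: θ'=2.5590 (R=2.0000) → pose (2.2492, 3.3499, 2.5590)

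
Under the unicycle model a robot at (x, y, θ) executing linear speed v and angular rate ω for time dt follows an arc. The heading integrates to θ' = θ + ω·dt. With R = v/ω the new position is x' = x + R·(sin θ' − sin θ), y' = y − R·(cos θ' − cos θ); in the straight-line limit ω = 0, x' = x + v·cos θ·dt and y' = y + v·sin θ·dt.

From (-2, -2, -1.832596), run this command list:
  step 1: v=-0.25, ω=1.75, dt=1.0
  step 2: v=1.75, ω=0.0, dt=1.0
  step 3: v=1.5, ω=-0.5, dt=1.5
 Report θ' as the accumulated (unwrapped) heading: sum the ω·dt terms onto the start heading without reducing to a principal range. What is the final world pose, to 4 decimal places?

step 1: θ'=-0.0826 (R=-0.1429) → pose (-2.1262, -1.8207, -0.0826)
step 2: θ'=-0.0826 (straight) → pose (-0.3822, -1.9650, -0.0826)
step 3: θ'=-0.8326 (R=-3.0000) → pose (1.5894, -2.9359, -0.8326)

(1.5894, -2.9359, -0.8326)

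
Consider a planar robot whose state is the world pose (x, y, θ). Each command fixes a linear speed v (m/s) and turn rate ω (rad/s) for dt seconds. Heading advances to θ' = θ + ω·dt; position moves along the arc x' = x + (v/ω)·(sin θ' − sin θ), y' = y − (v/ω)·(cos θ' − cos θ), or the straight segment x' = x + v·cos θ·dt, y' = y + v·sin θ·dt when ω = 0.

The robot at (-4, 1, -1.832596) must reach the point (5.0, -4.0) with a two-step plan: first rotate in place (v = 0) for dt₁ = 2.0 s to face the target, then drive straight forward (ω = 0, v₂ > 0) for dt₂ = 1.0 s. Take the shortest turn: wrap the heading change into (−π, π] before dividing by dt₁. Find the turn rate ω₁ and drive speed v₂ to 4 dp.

heading to target = atan2(-4−1, 5−-4) = -0.5071
Δθ = wrap(-0.5071 − -1.8326) = 1.3255; ω₁ = Δθ/dt₁ = 0.6627
distance = √((5−-4)² + (-4−1)²) = 10.2956; v₂ = distance/dt₂ = 10.2956

ω₁ = 0.6627, v₂ = 10.2956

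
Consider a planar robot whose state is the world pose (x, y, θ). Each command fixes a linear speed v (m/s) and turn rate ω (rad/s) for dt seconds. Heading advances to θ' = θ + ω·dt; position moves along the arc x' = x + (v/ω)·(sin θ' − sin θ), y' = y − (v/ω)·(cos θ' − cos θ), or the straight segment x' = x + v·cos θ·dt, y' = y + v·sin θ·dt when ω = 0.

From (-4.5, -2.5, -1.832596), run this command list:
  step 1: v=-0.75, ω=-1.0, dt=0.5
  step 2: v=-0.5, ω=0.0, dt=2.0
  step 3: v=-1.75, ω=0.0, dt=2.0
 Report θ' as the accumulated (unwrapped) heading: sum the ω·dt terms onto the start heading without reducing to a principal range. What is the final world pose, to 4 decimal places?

step 1: θ'=-2.3326 (R=0.7500) → pose (-4.3183, -2.1764, -2.3326)
step 2: θ'=-2.3326 (straight) → pose (-3.6280, -1.4529, -2.3326)
step 3: θ'=-2.3326 (straight) → pose (-1.2122, 1.0797, -2.3326)

(-1.2122, 1.0797, -2.3326)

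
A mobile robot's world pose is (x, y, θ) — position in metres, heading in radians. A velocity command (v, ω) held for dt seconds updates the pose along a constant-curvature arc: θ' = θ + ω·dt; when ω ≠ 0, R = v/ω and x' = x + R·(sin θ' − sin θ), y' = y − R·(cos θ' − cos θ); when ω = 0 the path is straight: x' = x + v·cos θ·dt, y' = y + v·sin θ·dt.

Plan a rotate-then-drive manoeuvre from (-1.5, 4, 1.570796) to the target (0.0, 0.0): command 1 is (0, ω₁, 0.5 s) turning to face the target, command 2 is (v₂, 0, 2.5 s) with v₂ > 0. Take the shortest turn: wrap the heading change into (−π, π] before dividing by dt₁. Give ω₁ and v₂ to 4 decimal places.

heading to target = atan2(0−4, 0−-1.5) = -1.2120
Δθ = wrap(-1.2120 − 1.5708) = -2.7828; ω₁ = Δθ/dt₁ = -5.5656
distance = √((0−-1.5)² + (0−4)²) = 4.2720; v₂ = distance/dt₂ = 1.7088

ω₁ = -5.5656, v₂ = 1.7088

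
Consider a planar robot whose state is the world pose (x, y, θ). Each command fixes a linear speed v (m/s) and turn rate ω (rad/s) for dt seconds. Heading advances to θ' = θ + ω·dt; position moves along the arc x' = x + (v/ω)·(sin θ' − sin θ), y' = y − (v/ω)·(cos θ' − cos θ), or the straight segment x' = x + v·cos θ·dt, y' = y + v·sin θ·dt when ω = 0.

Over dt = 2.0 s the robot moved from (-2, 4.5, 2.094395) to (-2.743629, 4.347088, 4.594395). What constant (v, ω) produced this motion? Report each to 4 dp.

Δθ = 4.594395 − 2.094395 = 2.500000
ω = Δθ/dt = 2.500000/2.0 = 1.2500
R = Δx/(sin θ' − sin θ) = 0.4000
v = R·ω = 0.4000·1.2500 = 0.5000

v = 0.5000, ω = 1.2500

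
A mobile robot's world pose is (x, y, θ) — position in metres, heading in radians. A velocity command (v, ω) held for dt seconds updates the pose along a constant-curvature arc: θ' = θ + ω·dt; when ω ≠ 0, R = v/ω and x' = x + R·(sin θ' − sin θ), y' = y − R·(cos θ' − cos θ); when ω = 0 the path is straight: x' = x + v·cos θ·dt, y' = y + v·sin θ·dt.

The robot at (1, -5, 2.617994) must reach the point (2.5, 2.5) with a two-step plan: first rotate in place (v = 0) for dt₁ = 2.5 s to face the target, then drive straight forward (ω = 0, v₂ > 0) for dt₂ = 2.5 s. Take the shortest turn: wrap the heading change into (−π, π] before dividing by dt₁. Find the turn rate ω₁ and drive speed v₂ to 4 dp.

ω₁ = -0.4978, v₂ = 3.0594

heading to target = atan2(2.5−-5, 2.5−1) = 1.3734
Δθ = wrap(1.3734 − 2.6180) = -1.2446; ω₁ = Δθ/dt₁ = -0.4978
distance = √((2.5−1)² + (2.5−-5)²) = 7.6485; v₂ = distance/dt₂ = 3.0594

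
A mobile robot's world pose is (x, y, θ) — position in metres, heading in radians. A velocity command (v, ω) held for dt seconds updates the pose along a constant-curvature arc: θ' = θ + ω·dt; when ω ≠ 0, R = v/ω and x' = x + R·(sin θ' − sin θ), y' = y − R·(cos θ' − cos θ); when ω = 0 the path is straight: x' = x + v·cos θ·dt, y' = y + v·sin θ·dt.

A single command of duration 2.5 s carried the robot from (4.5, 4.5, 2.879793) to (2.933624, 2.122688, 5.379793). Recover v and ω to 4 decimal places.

v = 1.5000, ω = 1.0000

Δθ = 5.379793 − 2.879793 = 2.500000
ω = Δθ/dt = 2.500000/2.5 = 1.0000
R = −Δy/(cos θ' − cos θ) = 1.5000
v = R·ω = 1.5000·1.0000 = 1.5000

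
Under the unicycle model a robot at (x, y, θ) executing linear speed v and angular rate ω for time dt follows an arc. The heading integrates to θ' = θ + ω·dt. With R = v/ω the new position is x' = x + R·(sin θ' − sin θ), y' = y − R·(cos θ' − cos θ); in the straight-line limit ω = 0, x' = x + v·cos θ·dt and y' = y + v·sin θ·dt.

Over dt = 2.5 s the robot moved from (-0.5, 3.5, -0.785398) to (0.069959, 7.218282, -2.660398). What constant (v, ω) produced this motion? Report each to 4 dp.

v = -1.7500, ω = -0.7500

Δθ = -2.660398 − -0.785398 = -1.875000
ω = Δθ/dt = -1.875000/2.5 = -0.7500
R = −Δy/(cos θ' − cos θ) = 2.3333
v = R·ω = 2.3333·-0.7500 = -1.7500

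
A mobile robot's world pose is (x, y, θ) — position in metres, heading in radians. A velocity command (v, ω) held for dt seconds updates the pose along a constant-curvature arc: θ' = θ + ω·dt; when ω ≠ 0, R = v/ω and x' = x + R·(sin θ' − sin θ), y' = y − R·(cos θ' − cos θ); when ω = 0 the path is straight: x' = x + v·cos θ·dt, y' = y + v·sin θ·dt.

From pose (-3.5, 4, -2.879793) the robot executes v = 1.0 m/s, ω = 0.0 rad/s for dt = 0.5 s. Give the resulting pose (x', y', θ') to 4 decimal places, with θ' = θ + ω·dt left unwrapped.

θ' = -2.8798 + 0.0·0.5 = -2.8798
ω = 0 → straight: x' = -3.5 + 1.0·cos(-2.8798)·0.5 = -3.9830
y' = 4 + 1.0·sin(-2.8798)·0.5 = 3.8706

(-3.9830, 3.8706, -2.8798)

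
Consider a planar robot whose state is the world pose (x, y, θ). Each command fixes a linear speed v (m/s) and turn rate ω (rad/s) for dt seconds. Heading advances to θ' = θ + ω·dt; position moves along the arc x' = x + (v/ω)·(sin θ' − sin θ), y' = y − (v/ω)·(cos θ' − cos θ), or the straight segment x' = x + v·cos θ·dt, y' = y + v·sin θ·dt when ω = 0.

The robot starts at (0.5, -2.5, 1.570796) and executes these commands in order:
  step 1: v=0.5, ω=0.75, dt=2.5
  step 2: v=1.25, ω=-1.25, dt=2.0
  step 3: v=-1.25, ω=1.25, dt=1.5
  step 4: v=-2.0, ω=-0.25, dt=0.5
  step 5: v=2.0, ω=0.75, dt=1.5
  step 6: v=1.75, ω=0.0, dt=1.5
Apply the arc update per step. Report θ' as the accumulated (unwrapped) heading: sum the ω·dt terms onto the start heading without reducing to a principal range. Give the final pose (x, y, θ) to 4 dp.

(-4.9218, -4.2127, 3.8208)

step 1: θ'=3.4458 (R=0.6667) → pose (-0.3664, -1.8639, 3.4458)
step 2: θ'=0.9458 (R=-1.0000) → pose (-1.4769, -0.3248, 0.9458)
step 3: θ'=2.8208 (R=-1.0000) → pose (-0.9812, -1.8588, 2.8208)
step 4: θ'=2.6958 (R=8.0000) → pose (-0.0544, -2.2326, 2.6958)
step 5: θ'=3.8208 (R=2.6667) → pose (-2.8793, -2.5638, 3.8208)
step 6: θ'=3.8208 (straight) → pose (-4.9218, -4.2127, 3.8208)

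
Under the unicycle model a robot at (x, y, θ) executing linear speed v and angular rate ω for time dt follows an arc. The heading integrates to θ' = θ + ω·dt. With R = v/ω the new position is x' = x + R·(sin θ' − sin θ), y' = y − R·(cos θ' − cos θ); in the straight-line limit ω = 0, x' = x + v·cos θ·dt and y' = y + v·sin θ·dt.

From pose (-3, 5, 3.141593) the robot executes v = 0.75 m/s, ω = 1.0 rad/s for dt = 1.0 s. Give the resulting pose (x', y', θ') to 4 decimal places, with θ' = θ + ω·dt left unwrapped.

θ' = 3.1416 + 1.0·1.0 = 4.1416
R = v/ω = 0.75/1.0 = 0.7500
x' = -3 + 0.7500·(sin 4.1416 − sin 3.1416) = -3.6311
y' = 5 − 0.7500·(cos 4.1416 − cos 3.1416) = 4.6552

(-3.6311, 4.6552, 4.1416)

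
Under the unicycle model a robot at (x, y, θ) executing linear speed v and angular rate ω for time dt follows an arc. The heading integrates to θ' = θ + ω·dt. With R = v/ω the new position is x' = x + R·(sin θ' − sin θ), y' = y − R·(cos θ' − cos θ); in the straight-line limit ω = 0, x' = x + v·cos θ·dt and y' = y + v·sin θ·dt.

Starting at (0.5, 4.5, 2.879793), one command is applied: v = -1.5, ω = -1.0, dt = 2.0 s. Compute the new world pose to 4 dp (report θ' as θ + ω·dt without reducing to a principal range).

θ' = 2.8798 + -1.0·2.0 = 0.8798
R = v/ω = -1.5/-1.0 = 1.5000
x' = 0.5 + 1.5000·(sin 0.8798 − sin 2.8798) = 1.2677
y' = 4.5 − 1.5000·(cos 0.8798 − cos 2.8798) = 2.0951

(1.2677, 2.0951, 0.8798)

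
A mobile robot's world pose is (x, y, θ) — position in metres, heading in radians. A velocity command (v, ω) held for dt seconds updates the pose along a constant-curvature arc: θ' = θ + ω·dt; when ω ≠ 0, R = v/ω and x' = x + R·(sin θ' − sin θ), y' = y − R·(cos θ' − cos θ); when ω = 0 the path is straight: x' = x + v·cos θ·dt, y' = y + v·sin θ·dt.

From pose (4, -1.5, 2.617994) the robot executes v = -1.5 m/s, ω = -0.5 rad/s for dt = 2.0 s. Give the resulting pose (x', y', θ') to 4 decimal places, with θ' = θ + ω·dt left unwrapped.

(5.4967, -3.9565, 1.6180)

θ' = 2.6180 + -0.5·2.0 = 1.6180
R = v/ω = -1.5/-0.5 = 3.0000
x' = 4 + 3.0000·(sin 1.6180 − sin 2.6180) = 5.4967
y' = -1.5 − 3.0000·(cos 1.6180 − cos 2.6180) = -3.9565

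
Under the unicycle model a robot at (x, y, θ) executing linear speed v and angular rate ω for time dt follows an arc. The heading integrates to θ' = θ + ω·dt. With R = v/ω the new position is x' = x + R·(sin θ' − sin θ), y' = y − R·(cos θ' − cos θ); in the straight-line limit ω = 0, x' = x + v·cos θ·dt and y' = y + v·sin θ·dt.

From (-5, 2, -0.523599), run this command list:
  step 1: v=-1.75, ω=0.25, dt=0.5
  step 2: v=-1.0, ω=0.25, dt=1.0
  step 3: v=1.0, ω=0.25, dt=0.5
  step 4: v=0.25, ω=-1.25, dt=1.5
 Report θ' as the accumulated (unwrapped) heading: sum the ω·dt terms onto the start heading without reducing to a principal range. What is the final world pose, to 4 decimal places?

(-6.0610, 2.3513, -1.8986)

step 1: θ'=-0.3986 (R=-7.0000) → pose (-5.7831, 2.3891, -0.3986)
step 2: θ'=-0.1486 (R=-4.0000) → pose (-6.7434, 2.6586, -0.1486)
step 3: θ'=-0.0236 (R=4.0000) → pose (-6.2456, 2.6156, -0.0236)
step 4: θ'=-1.8986 (R=-0.2000) → pose (-6.0610, 2.3513, -1.8986)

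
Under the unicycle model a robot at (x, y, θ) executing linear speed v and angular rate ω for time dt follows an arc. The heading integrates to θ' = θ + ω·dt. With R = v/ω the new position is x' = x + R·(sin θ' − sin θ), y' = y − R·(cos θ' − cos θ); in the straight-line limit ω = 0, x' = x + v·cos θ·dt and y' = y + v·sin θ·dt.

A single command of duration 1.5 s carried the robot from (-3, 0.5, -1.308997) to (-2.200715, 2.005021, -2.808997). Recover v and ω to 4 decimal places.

Δθ = -2.808997 − -1.308997 = -1.500000
ω = Δθ/dt = -1.500000/1.5 = -1.0000
R = −Δy/(cos θ' − cos θ) = 1.2500
v = R·ω = 1.2500·-1.0000 = -1.2500

v = -1.2500, ω = -1.0000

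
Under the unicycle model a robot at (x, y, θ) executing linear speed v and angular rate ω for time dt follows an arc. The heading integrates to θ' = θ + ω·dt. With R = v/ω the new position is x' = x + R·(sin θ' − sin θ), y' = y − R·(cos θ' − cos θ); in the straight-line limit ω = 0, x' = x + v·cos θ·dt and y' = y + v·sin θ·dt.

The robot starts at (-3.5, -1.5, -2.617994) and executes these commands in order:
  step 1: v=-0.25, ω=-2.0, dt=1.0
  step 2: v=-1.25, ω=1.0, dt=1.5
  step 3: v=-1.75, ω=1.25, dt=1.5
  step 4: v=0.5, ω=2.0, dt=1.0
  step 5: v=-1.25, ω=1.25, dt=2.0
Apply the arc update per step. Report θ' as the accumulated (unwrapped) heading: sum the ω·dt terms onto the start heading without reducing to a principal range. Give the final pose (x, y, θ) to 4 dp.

step 1: θ'=-4.6180 (R=0.1250) → pose (-3.3131, -1.5965, -4.6180)
step 2: θ'=-3.1180 (R=-1.2500) → pose (-2.0391, -2.7283, -3.1180)
step 3: θ'=-1.2430 (R=-1.4000) → pose (-0.7467, -0.8779, -1.2430)
step 4: θ'=0.7570 (R=0.2500) → pose (-0.3383, -0.9792, 0.7570)
step 5: θ'=3.2570 (R=-1.0000) → pose (0.4636, -2.6994, 3.2570)

(0.4636, -2.6994, 3.2570)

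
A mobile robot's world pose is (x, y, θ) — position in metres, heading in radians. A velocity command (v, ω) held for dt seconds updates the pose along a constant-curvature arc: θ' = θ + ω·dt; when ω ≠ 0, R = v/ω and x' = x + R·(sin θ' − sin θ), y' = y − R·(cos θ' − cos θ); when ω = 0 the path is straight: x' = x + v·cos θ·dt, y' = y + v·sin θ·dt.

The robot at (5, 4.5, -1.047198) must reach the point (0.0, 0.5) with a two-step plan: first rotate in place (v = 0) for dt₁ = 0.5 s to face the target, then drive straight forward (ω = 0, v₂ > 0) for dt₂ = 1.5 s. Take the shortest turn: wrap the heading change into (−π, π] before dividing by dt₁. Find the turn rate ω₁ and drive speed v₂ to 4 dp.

ω₁ = -2.8393, v₂ = 4.2687

heading to target = atan2(0.5−4.5, 0−5) = -2.4669
Δθ = wrap(-2.4669 − -1.0472) = -1.4197; ω₁ = Δθ/dt₁ = -2.8393
distance = √((0−5)² + (0.5−4.5)²) = 6.4031; v₂ = distance/dt₂ = 4.2687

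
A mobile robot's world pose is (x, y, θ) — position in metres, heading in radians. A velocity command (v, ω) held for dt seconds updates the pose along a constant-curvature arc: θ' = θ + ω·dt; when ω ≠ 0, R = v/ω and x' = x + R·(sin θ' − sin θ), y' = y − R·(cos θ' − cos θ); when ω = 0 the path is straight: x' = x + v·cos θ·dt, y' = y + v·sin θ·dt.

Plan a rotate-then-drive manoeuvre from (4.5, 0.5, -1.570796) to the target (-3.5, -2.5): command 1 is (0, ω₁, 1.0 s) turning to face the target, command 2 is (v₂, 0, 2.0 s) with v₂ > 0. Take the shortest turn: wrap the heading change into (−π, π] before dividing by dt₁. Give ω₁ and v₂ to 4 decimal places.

ω₁ = -1.2120, v₂ = 4.2720

heading to target = atan2(-2.5−0.5, -3.5−4.5) = -2.7828
Δθ = wrap(-2.7828 − -1.5708) = -1.2120; ω₁ = Δθ/dt₁ = -1.2120
distance = √((-3.5−4.5)² + (-2.5−0.5)²) = 8.5440; v₂ = distance/dt₂ = 4.2720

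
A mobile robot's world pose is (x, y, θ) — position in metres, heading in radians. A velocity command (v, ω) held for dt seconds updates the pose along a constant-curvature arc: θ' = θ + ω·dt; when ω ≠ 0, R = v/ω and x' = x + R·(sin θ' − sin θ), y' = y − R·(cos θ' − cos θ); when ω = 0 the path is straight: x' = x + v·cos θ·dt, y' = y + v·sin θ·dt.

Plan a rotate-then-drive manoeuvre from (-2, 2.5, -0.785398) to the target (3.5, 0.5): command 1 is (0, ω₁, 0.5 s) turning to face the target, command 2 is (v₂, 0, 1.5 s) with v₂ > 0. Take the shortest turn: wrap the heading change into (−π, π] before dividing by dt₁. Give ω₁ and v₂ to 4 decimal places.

heading to target = atan2(0.5−2.5, 3.5−-2) = -0.3488
Δθ = wrap(-0.3488 − -0.7854) = 0.4366; ω₁ = Δθ/dt₁ = 0.8733
distance = √((3.5−-2)² + (0.5−2.5)²) = 5.8523; v₂ = distance/dt₂ = 3.9016

ω₁ = 0.8733, v₂ = 3.9016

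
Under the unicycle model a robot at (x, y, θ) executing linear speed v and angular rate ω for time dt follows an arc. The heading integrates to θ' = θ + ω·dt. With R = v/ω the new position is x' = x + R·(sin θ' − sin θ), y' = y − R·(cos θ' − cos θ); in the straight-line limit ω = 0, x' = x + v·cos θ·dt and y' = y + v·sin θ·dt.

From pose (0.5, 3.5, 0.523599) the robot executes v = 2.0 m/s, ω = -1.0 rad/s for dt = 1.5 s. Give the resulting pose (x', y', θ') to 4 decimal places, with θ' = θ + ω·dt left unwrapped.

(3.1570, 2.8880, -0.9764)

θ' = 0.5236 + -1.0·1.5 = -0.9764
R = v/ω = 2.0/-1.0 = -2.0000
x' = 0.5 + -2.0000·(sin -0.9764 − sin 0.5236) = 3.1570
y' = 3.5 − -2.0000·(cos -0.9764 − cos 0.5236) = 2.8880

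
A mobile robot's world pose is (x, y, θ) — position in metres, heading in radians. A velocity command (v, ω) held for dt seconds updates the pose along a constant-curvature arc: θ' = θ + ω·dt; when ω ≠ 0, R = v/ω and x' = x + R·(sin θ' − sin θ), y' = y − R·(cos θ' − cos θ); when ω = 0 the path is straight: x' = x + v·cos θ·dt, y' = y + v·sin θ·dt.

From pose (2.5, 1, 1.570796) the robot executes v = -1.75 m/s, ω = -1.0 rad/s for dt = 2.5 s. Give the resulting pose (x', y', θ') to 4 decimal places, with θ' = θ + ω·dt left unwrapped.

θ' = 1.5708 + -1.0·2.5 = -0.9292
R = v/ω = -1.75/-1.0 = 1.7500
x' = 2.5 + 1.7500·(sin -0.9292 − sin 1.5708) = -0.6520
y' = 1 − 1.7500·(cos -0.9292 − cos 1.5708) = -0.0473

(-0.6520, -0.0473, -0.9292)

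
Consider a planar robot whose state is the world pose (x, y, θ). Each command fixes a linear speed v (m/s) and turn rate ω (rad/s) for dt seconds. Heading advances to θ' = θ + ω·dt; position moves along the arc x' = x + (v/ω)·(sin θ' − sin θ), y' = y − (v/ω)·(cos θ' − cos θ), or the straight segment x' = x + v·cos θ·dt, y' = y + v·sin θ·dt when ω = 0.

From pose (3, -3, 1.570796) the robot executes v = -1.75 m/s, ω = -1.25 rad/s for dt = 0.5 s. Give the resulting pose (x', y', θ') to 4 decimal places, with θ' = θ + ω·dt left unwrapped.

θ' = 1.5708 + -1.25·0.5 = 0.9458
R = v/ω = -1.75/-1.25 = 1.4000
x' = 3 + 1.4000·(sin 0.9458 − sin 1.5708) = 2.7353
y' = -3 − 1.4000·(cos 0.9458 − cos 1.5708) = -3.8191

(2.7353, -3.8191, 0.9458)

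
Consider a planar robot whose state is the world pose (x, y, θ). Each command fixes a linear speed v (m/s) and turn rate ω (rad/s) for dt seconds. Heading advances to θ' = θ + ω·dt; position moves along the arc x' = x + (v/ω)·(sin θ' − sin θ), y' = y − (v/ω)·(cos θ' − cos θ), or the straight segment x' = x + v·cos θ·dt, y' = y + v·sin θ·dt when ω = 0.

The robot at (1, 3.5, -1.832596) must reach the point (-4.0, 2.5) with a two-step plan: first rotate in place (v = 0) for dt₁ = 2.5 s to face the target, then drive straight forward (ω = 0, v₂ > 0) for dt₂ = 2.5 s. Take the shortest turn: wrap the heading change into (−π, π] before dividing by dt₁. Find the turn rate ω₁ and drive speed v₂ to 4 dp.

heading to target = atan2(2.5−3.5, -4−1) = -2.9442
Δθ = wrap(-2.9442 − -1.8326) = -1.1116; ω₁ = Δθ/dt₁ = -0.4446
distance = √((-4−1)² + (2.5−3.5)²) = 5.0990; v₂ = distance/dt₂ = 2.0396

ω₁ = -0.4446, v₂ = 2.0396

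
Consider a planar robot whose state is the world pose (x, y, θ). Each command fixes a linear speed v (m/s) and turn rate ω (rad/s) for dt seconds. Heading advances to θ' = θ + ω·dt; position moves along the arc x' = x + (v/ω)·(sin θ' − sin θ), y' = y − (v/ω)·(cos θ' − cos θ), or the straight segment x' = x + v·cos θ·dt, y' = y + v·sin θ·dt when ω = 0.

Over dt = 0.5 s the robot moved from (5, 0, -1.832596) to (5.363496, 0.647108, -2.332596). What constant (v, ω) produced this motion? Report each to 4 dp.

Δθ = -2.332596 − -1.832596 = -0.500000
ω = Δθ/dt = -0.500000/0.5 = -1.0000
R = −Δy/(cos θ' − cos θ) = 1.5000
v = R·ω = 1.5000·-1.0000 = -1.5000

v = -1.5000, ω = -1.0000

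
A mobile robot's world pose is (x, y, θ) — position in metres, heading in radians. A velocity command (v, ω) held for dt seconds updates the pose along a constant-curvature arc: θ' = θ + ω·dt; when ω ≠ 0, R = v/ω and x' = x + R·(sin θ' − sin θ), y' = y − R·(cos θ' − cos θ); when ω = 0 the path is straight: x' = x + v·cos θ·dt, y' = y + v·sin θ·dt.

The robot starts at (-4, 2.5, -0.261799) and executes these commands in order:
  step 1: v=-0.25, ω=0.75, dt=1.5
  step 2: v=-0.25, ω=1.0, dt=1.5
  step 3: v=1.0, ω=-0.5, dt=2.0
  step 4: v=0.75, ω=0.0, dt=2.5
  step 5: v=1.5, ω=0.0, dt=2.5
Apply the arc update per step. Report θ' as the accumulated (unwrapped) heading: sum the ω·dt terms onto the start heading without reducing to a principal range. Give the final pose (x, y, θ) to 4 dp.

(-3.7186, 9.3947, 1.3632)

step 1: θ'=0.8632 (R=-0.3333) → pose (-4.3396, 2.3947, 0.8632)
step 2: θ'=2.3632 (R=-0.2500) → pose (-4.3251, 2.0542, 2.3632)
step 3: θ'=1.3632 (R=-2.0000) → pose (-4.8779, 3.8905, 1.3632)
step 4: θ'=1.3632 (straight) → pose (-4.4915, 5.7252, 1.3632)
step 5: θ'=1.3632 (straight) → pose (-3.7186, 9.3947, 1.3632)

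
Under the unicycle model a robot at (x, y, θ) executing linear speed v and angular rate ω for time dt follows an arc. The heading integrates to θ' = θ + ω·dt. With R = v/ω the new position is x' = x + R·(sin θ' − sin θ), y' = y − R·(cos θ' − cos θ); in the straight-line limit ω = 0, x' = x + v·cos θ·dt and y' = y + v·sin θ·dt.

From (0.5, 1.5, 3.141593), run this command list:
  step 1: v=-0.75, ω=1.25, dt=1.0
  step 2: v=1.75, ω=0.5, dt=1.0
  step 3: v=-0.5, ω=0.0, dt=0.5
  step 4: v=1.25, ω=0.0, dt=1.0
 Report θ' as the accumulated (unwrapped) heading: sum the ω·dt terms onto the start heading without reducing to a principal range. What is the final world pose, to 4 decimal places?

(1.1251, -0.8007, 4.8916)

step 1: θ'=4.3916 (R=-0.6000) → pose (1.0694, 1.9108, 4.3916)
step 2: θ'=4.8916 (R=3.5000) → pose (0.9469, 0.1833, 4.8916)
step 3: θ'=4.8916 (straight) → pose (0.9023, 0.4293, 4.8916)
step 4: θ'=4.8916 (straight) → pose (1.1251, -0.8007, 4.8916)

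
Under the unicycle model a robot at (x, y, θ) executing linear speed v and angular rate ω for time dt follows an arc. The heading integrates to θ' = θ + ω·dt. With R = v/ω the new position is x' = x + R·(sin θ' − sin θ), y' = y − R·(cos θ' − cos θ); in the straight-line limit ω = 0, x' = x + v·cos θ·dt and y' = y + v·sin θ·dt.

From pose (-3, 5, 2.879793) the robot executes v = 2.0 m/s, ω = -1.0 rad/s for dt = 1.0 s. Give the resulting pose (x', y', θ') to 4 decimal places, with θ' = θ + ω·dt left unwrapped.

θ' = 2.8798 + -1.0·1.0 = 1.8798
R = v/ω = 2.0/-1.0 = -2.0000
x' = -3 + -2.0000·(sin 1.8798 − sin 2.8798) = -4.3876
y' = 5 − -2.0000·(cos 1.8798 − cos 2.8798) = 6.3236

(-4.3876, 6.3236, 1.8798)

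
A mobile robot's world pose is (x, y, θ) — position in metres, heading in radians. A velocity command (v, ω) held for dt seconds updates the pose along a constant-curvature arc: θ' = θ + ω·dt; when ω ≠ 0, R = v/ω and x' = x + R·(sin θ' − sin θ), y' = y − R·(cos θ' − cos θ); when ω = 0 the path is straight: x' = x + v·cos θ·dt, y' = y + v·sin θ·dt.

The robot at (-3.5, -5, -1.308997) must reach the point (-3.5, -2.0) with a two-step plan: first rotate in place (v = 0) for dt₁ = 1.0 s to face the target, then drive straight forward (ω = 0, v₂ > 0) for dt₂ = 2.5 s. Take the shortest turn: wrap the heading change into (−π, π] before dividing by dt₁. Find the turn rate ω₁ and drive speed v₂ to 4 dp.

ω₁ = 2.8798, v₂ = 1.2000

heading to target = atan2(-2−-5, -3.5−-3.5) = 1.5708
Δθ = wrap(1.5708 − -1.3090) = 2.8798; ω₁ = Δθ/dt₁ = 2.8798
distance = √((-3.5−-3.5)² + (-2−-5)²) = 3.0000; v₂ = distance/dt₂ = 1.2000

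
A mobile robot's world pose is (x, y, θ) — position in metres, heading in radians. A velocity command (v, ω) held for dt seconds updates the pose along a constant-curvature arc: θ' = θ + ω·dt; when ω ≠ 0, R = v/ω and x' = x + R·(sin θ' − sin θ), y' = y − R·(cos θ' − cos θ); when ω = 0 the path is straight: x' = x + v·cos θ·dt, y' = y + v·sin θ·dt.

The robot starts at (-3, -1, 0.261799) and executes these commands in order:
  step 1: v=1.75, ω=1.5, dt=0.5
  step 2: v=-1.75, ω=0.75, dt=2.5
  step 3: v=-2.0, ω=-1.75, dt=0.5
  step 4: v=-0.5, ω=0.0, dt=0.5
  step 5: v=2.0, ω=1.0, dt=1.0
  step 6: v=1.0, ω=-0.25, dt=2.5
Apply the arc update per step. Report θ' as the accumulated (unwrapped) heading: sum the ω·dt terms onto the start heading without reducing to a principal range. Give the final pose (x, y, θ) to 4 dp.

step 1: θ'=1.0118 (R=1.1667) → pose (-2.3129, -0.4918, 1.0118)
step 2: θ'=2.8868 (R=-2.3333) → pose (-0.9228, -3.9873, 2.8868)
step 3: θ'=2.0118 (R=1.1429) → pose (-0.1773, -4.6054, 2.0118)
step 4: θ'=2.0118 (straight) → pose (-0.0706, -4.8315, 2.0118)
step 5: θ'=3.0118 (R=2.0000) → pose (-1.6204, -3.7020, 3.0118)
step 6: θ'=2.3868 (R=-4.0000) → pose (-3.8433, -2.6493, 2.3868)

(-3.8433, -2.6493, 2.3868)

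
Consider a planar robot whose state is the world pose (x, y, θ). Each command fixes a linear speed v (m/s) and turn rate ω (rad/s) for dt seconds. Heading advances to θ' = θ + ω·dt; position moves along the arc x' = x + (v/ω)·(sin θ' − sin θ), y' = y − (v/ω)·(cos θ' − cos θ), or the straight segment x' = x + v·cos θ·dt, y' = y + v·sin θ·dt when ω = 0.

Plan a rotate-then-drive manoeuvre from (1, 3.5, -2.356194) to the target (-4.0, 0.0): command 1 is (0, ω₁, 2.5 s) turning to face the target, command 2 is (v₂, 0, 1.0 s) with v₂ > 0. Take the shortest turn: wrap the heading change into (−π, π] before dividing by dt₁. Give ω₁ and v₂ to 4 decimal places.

ω₁ = -0.0699, v₂ = 6.1033

heading to target = atan2(0−3.5, -4−1) = -2.5309
Δθ = wrap(-2.5309 − -2.3562) = -0.1747; ω₁ = Δθ/dt₁ = -0.0699
distance = √((-4−1)² + (0−3.5)²) = 6.1033; v₂ = distance/dt₂ = 6.1033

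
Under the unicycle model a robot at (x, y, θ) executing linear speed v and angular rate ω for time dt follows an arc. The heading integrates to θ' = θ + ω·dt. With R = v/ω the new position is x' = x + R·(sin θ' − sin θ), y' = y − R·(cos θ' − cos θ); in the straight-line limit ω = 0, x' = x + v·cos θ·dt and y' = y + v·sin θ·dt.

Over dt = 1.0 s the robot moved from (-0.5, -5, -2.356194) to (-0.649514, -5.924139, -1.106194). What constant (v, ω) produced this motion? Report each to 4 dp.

Δθ = -1.106194 − -2.356194 = 1.250000
ω = Δθ/dt = 1.250000/1.0 = 1.2500
R = −Δy/(cos θ' − cos θ) = 0.8000
v = R·ω = 0.8000·1.2500 = 1.0000

v = 1.0000, ω = 1.2500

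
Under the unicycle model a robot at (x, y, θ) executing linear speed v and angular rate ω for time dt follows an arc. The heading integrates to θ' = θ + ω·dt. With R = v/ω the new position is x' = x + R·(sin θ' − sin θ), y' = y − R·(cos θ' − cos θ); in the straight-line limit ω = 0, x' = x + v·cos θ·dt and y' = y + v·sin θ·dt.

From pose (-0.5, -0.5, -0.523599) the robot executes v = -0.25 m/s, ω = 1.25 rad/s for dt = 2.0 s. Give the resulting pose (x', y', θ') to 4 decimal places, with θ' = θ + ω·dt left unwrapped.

θ' = -0.5236 + 1.25·2.0 = 1.9764
R = v/ω = -0.25/1.25 = -0.2000
x' = -0.5 + -0.2000·(sin 1.9764 − sin -0.5236) = -0.7838
y' = -0.5 − -0.2000·(cos 1.9764 − cos -0.5236) = -0.7521

(-0.7838, -0.7521, 1.9764)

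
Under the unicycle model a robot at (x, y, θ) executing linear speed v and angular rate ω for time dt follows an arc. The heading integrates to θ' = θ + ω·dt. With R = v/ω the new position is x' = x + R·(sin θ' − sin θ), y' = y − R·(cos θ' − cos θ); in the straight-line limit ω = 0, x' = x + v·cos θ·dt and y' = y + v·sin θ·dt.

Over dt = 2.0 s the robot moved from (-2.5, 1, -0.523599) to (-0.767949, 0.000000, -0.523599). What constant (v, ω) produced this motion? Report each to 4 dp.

Δθ = -0.523599 − -0.523599 = 0.000000
ω = Δθ/dt = 0.000000/2.0 = 0.0000
ω = 0 → v = (Δx·cos θ + Δy·sin θ)/dt = 1.0000

v = 1.0000, ω = 0.0000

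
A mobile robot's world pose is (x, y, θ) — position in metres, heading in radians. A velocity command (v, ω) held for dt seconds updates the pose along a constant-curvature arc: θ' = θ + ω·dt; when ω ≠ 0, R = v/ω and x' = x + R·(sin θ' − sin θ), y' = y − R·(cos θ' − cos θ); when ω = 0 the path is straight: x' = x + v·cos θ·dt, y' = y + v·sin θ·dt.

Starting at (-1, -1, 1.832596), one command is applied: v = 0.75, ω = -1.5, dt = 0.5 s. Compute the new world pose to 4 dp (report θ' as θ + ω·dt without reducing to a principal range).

θ' = 1.8326 + -1.5·0.5 = 1.0826
R = v/ω = 0.75/-1.5 = -0.5000
x' = -1 + -0.5000·(sin 1.0826 − sin 1.8326) = -0.9586
y' = -1 − -0.5000·(cos 1.0826 − cos 1.8326) = -0.6361

(-0.9586, -0.6361, 1.0826)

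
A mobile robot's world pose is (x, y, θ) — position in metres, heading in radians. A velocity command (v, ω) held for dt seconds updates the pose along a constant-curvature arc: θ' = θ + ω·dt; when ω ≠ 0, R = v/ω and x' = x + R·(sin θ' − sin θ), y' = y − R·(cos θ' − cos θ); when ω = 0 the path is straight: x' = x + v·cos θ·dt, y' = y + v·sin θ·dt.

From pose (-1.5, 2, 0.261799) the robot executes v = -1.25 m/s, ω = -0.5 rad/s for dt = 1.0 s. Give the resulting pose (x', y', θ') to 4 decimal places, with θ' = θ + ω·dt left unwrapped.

(-2.7369, 1.9854, -0.2382)

θ' = 0.2618 + -0.5·1.0 = -0.2382
R = v/ω = -1.25/-0.5 = 2.5000
x' = -1.5 + 2.5000·(sin -0.2382 − sin 0.2618) = -2.7369
y' = 2 − 2.5000·(cos -0.2382 − cos 0.2618) = 1.9854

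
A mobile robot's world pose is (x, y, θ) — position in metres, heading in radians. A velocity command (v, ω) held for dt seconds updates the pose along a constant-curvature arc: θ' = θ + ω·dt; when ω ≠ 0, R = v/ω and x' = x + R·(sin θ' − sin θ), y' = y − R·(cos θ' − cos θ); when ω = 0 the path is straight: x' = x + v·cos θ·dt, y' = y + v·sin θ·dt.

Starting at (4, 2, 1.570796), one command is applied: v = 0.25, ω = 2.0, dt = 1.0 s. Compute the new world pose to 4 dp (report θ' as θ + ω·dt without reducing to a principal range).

θ' = 1.5708 + 2.0·1.0 = 3.5708
R = v/ω = 0.25/2.0 = 0.1250
x' = 4 + 0.1250·(sin 3.5708 − sin 1.5708) = 3.8230
y' = 2 − 0.1250·(cos 3.5708 − cos 1.5708) = 2.1137

(3.8230, 2.1137, 3.5708)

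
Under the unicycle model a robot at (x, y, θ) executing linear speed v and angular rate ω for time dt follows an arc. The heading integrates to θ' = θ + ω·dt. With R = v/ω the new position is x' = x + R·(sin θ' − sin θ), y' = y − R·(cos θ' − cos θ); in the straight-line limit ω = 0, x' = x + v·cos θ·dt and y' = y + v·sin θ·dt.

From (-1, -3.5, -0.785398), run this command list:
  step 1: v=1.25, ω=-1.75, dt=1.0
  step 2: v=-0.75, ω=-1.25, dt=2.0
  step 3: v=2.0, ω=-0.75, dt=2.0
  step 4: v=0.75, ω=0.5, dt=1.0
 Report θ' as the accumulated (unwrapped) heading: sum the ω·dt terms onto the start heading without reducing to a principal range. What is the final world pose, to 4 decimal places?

(3.7491, -3.5414, -6.0354)

step 1: θ'=-2.5354 (R=-0.7143) → pose (-1.0981, -4.5921, -2.5354)
step 2: θ'=-5.0354 (R=0.6000) → pose (-0.1873, -5.2756, -5.0354)
step 3: θ'=-6.5354 (R=-2.6667) → pose (3.0069, -3.5398, -6.5354)
step 4: θ'=-6.0354 (R=1.5000) → pose (3.7491, -3.5414, -6.0354)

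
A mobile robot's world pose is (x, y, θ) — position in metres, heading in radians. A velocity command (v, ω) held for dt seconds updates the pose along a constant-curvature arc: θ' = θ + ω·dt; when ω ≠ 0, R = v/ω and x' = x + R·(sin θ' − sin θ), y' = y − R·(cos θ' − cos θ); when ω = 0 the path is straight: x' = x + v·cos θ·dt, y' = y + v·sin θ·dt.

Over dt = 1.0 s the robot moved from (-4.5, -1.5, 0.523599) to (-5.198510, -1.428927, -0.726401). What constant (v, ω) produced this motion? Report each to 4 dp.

Δθ = -0.726401 − 0.523599 = -1.250000
ω = Δθ/dt = -1.250000/1.0 = -1.2500
R = Δx/(sin θ' − sin θ) = 0.6000
v = R·ω = 0.6000·-1.2500 = -0.7500

v = -0.7500, ω = -1.2500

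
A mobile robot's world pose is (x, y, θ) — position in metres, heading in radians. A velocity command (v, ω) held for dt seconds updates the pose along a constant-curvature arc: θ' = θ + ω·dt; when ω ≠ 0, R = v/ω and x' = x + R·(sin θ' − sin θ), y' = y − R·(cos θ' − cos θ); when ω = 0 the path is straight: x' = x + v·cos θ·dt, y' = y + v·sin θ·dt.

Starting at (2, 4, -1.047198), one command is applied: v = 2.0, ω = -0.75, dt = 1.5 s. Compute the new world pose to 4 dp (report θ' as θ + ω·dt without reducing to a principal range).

θ' = -1.0472 + -0.75·1.5 = -2.1722
R = v/ω = 2.0/-0.75 = -2.6667
x' = 2 + -2.6667·(sin -2.1722 − sin -1.0472) = 1.8894
y' = 4 − -2.6667·(cos -2.1722 − cos -1.0472) = 1.1579

(1.8894, 1.1579, -2.1722)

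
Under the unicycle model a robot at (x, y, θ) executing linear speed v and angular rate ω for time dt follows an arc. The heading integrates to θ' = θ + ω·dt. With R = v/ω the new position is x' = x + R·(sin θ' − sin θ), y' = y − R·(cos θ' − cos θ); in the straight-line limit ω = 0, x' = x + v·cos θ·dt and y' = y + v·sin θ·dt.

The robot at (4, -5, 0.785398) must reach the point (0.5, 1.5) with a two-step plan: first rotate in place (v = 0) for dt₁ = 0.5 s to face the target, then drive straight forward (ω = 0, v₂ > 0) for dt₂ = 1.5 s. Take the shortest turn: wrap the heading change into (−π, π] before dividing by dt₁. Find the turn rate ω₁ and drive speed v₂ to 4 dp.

heading to target = atan2(1.5−-5, 0.5−4) = 2.0647
Δθ = wrap(2.0647 − 0.7854) = 1.2793; ω₁ = Δθ/dt₁ = 2.5587
distance = √((0.5−4)² + (1.5−-5)²) = 7.3824; v₂ = distance/dt₂ = 4.9216

ω₁ = 2.5587, v₂ = 4.9216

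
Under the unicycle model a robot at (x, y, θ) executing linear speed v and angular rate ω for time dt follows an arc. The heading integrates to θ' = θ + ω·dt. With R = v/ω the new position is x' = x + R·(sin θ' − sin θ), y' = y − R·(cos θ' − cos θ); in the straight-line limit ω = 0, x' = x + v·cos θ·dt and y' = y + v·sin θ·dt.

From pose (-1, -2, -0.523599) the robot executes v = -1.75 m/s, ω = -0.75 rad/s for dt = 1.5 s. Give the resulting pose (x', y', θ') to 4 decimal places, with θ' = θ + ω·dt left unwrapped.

θ' = -0.5236 + -0.75·1.5 = -1.6486
R = v/ω = -1.75/-0.75 = 2.3333
x' = -1 + 2.3333·(sin -1.6486 − sin -0.5236) = -2.1596
y' = -2 − 2.3333·(cos -1.6486 − cos -0.5236) = 0.2021

(-2.1596, 0.2021, -1.6486)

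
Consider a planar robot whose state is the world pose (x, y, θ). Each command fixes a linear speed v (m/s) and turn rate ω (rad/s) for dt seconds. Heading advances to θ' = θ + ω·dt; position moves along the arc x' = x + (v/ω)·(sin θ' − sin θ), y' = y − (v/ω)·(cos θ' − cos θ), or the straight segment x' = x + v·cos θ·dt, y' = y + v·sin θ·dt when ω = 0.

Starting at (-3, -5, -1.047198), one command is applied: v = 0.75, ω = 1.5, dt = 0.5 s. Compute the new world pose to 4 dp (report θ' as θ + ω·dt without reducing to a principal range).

θ' = -1.0472 + 1.5·0.5 = -0.2972
R = v/ω = 0.75/1.5 = 0.5000
x' = -3 + 0.5000·(sin -0.2972 − sin -1.0472) = -2.7134
y' = -5 − 0.5000·(cos -0.2972 − cos -1.0472) = -5.2281

(-2.7134, -5.2281, -0.2972)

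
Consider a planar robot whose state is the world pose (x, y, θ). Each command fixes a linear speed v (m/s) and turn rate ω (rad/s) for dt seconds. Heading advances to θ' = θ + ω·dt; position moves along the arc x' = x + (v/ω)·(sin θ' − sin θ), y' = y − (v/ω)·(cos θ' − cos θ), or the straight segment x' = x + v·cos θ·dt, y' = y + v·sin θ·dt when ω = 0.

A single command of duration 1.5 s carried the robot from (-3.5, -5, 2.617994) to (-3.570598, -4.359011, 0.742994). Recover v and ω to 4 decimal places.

Δθ = 0.742994 − 2.617994 = -1.875000
ω = Δθ/dt = -1.875000/1.5 = -1.2500
R = −Δy/(cos θ' − cos θ) = -0.4000
v = R·ω = -0.4000·-1.2500 = 0.5000

v = 0.5000, ω = -1.2500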